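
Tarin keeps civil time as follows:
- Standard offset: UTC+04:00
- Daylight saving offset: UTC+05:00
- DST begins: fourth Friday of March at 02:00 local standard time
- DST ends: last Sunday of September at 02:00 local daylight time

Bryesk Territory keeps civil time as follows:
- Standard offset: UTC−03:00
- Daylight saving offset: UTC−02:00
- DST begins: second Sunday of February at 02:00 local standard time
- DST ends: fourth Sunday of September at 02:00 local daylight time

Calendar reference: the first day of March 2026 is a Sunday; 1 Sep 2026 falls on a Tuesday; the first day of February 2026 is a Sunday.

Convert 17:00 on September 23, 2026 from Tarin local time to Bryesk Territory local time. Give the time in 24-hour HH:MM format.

10:00

1 March 2026 is a Sunday, so the first Friday is March 6 and the fourth is March 27.
1 September 2026 is a Tuesday, so Sundays fall on 6, 13, 20, 27; the last is September 27.
September 23, 2026 falls between 27 March and 27 September, so daylight saving is in effect and Tarin is at UTC+05:00.
17:00 Tarin − 5h = 12:00 UTC.
1 February 2026 is a Sunday, so the first Sunday is February 1 and the second is February 8.
1 September 2026 is a Tuesday, so the first Sunday is September 6 and the fourth is September 27.
At the standard offset (UTC−03:00), 12:00 UTC − 3h = 09:00 Bryesk Territory standard time.
The standard-time date in Bryesk Territory, September 23, 2026, lies within the daylight-saving period (8 February – 27 September), so Bryesk Territory is on daylight time, UTC−02:00.
12:00 UTC − 2h = 10:00 Bryesk Territory.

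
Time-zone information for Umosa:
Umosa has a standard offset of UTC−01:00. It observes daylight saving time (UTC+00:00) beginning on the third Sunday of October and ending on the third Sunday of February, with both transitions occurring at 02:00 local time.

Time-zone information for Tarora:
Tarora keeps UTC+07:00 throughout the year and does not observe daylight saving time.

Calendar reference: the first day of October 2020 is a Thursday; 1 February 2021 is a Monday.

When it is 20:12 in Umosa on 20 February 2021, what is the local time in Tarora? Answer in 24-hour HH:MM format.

1 October 2020 is a Thursday, so the first Sunday is October 4 and the third is October 18.
1 February 2021 is a Monday, so the first Sunday is February 7 and the third is February 21.
20 February 2021 lies within the daylight-saving period (18 October 2020 – 21 February 2021), so Umosa is on daylight time, UTC+00:00.
20:12 Umosa − 0h = 20:12 UTC.
Tarora has no daylight saving, so its offset is UTC+07:00 year-round.
20:12 UTC + 7h = 03:12 Tarora (rolling into the next day, 21 February 2021).

03:12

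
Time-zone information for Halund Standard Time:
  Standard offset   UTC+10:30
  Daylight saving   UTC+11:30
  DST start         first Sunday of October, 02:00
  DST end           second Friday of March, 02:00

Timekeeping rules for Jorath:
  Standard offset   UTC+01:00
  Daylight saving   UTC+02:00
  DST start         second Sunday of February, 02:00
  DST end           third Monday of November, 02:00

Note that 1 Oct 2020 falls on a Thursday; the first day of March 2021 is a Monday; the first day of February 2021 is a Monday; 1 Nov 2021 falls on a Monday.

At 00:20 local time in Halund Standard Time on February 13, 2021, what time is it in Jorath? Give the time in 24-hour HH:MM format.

1 October 2020 is a Thursday, so the first Sunday is October 4.
1 March 2021 is a Monday, so the first Friday is March 5 and the second is March 12.
Daylight saving runs 4 October 2020 – 12 March 2021; February 13, 2021 is inside that window, so Halund Standard Time is at UTC+11:30.
00:20 Halund Standard Time − 11h30m = 12:50 UTC (rolling into the previous day, 12 February 2021).
1 February 2021 is a Monday, so the first Sunday is February 7 and the second is February 14.
1 November 2021 is a Monday, so the first Monday is November 1 and the third is November 15.
At the standard offset (UTC+01:00), 12:50 UTC + 1h = 13:50 Jorath standard time.
Daylight saving runs 14 February – 15 November; the standard-time date in Jorath, February 12, 2021, is outside that window, so Jorath is on standard time at UTC+01:00.
12:50 UTC + 1h = 13:50 Jorath.

13:50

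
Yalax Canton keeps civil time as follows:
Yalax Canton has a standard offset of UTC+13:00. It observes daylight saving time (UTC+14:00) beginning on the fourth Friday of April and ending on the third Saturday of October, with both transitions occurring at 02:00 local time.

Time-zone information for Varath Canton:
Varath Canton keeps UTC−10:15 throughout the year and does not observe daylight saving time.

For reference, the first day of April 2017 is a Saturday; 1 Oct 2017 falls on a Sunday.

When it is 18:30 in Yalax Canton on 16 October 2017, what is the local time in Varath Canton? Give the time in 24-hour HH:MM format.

18:15

1 April 2017 is a Saturday, so the first Friday is April 7 and the fourth is April 28.
1 October 2017 is a Sunday, so the first Saturday is October 7 and the third is October 21.
16 October 2017 lies within the daylight-saving period (28 April – 21 October), so Yalax Canton is on daylight time, UTC+14:00.
18:30 Yalax Canton − 14h = 04:30 UTC.
Varath Canton stays on UTC−10:15 all year.
04:30 UTC − 10h15m = 18:15 Varath Canton (rolling into the previous day, 15 October 2017).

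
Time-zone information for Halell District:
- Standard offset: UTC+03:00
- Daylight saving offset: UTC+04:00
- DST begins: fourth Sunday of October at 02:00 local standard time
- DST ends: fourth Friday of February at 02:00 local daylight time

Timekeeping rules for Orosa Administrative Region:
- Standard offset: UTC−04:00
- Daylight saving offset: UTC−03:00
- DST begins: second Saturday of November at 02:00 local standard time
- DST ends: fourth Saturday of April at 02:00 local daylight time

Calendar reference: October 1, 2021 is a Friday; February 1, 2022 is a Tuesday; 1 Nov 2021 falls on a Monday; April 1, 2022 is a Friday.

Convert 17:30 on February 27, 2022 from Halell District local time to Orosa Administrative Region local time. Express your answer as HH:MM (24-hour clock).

11:30

1 October 2021 is a Friday, so the first Sunday is October 3 and the fourth is October 24.
1 February 2022 is a Tuesday, so the first Friday is February 4 and the fourth is February 25.
Daylight saving runs 24 October 2021 – 25 February 2022; February 27, 2022 is outside that window, so Halell District is on standard time at UTC+03:00.
17:30 Halell District − 3h = 14:30 UTC.
1 November 2021 is a Monday, so the first Saturday is November 6 and the second is November 13.
1 April 2022 is a Friday, so the first Saturday is April 2 and the fourth is April 23.
At the standard offset (UTC−04:00), 14:30 UTC − 4h = 10:30 Orosa Administrative Region standard time.
The standard-time date in Orosa Administrative Region, February 27, 2022, falls between 13 November 2021 and 23 April 2022, so daylight saving is in effect and Orosa Administrative Region is at UTC−03:00.
14:30 UTC − 3h = 11:30 Orosa Administrative Region.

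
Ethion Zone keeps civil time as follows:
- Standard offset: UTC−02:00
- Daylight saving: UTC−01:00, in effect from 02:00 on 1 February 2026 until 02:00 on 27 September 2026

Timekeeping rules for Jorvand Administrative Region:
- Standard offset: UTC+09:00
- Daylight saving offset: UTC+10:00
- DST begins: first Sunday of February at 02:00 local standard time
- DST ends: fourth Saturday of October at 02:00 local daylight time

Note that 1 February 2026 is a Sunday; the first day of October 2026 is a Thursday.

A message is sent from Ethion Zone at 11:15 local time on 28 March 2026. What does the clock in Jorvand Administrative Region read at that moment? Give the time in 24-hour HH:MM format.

Daylight saving runs 1 February – 27 September; 28 March 2026 is inside that window, so Ethion Zone is at UTC−01:00.
11:15 Ethion Zone + 1h = 12:15 UTC.
1 February 2026 is a Sunday, so the first Sunday is February 1.
1 October 2026 is a Thursday, so the first Saturday is October 3 and the fourth is October 24.
At the standard offset (UTC+09:00), 12:15 UTC + 9h = 21:15 Jorvand Administrative Region standard time.
Daylight saving runs 1 February – 24 October; the standard-time date in Jorvand Administrative Region, 28 March 2026, is inside that window, so Jorvand Administrative Region is at UTC+10:00.
12:15 UTC + 10h = 22:15 Jorvand Administrative Region.

22:15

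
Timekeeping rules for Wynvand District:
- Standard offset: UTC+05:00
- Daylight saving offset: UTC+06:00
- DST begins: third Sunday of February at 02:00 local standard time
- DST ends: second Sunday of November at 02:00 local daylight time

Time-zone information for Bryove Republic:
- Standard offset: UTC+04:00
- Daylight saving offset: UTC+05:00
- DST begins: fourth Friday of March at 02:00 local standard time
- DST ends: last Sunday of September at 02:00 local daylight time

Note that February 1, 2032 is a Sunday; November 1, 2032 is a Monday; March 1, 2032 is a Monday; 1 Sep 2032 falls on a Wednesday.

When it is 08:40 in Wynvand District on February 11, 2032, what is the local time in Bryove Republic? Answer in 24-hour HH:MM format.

1 February 2032 is a Sunday, so the first Sunday is February 1 and the third is February 15.
1 November 2032 is a Monday, so the first Sunday is November 7 and the second is November 14.
Daylight saving runs 15 February – 14 November; February 11, 2032 is outside that window, so Wynvand District is on standard time at UTC+05:00.
08:40 Wynvand District − 5h = 03:40 UTC.
1 March 2032 is a Monday, so the first Friday is March 5 and the fourth is March 26.
1 September 2032 is a Wednesday, so Sundays fall on 5, 12, 19, 26; the last is September 26.
At the standard offset (UTC+04:00), 03:40 UTC + 4h = 07:40 Bryove Republic standard time.
The standard-time date in Bryove Republic, February 11, 2032, is outside the daylight-saving period (26 March – 26 September), so Bryove Republic is on standard time, UTC+04:00.
03:40 UTC + 4h = 07:40 Bryove Republic.

07:40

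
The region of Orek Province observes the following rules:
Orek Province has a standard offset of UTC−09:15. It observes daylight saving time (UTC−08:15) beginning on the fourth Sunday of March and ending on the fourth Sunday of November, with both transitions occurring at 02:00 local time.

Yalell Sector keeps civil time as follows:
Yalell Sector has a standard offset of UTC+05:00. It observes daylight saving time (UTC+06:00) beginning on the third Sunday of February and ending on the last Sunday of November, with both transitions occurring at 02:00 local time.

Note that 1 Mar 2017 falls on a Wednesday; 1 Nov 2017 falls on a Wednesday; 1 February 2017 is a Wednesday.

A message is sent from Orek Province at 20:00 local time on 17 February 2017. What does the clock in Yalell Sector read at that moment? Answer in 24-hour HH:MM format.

10:15

1 March 2017 is a Wednesday, so the first Sunday is March 5 and the fourth is March 26.
1 November 2017 is a Wednesday, so the first Sunday is November 5 and the fourth is November 26.
17 February 2017 does not fall between 26 March and 26 November, so daylight saving is not in effect and Orek Province is at UTC−09:15.
20:00 Orek Province + 9h15m = 05:15 UTC (rolling into the next day, 18 February 2017).
1 February 2017 is a Wednesday, so the first Sunday is February 5 and the third is February 19.
1 November 2017 is a Wednesday, so Sundays fall on 5, 12, 19, 26; the last is November 26.
At the standard offset (UTC+05:00), 05:15 UTC + 5h = 10:15 Yalell Sector standard time.
The standard-time date in Yalell Sector, 18 February 2017, does not fall between 19 February and 26 November, so daylight saving is not in effect and Yalell Sector is at UTC+05:00.
05:15 UTC + 5h = 10:15 Yalell Sector.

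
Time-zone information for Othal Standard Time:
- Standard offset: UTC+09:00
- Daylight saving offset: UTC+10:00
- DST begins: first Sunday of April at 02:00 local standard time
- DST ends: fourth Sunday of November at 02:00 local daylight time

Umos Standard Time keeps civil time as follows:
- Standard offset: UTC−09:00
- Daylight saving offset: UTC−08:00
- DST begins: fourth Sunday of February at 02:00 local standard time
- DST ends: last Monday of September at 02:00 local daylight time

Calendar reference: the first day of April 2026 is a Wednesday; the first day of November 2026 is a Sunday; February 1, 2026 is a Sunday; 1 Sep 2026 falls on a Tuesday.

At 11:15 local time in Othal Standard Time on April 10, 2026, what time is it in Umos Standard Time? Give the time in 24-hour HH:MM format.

1 April 2026 is a Wednesday, so the first Sunday is April 5.
1 November 2026 is a Sunday, so the first Sunday is November 1 and the fourth is November 22.
April 10, 2026 lies within the daylight-saving period (5 April – 22 November), so Othal Standard Time is on daylight time, UTC+10:00.
11:15 Othal Standard Time − 10h = 01:15 UTC.
1 February 2026 is a Sunday, so the first Sunday is February 1 and the fourth is February 22.
1 September 2026 is a Tuesday, so Mondays fall on 7, 14, 21, 28; the last is September 28.
At the standard offset (UTC−09:00), 01:15 UTC − 9h = 16:15 Umos Standard Time standard time (rolling into the previous day, 9 April 2026).
The standard-time date in Umos Standard Time, April 9, 2026, falls between 22 February and 28 September, so daylight saving is in effect and Umos Standard Time is at UTC−08:00.
01:15 UTC − 8h = 17:15 Umos Standard Time (rolling into the previous day, 9 April 2026).

17:15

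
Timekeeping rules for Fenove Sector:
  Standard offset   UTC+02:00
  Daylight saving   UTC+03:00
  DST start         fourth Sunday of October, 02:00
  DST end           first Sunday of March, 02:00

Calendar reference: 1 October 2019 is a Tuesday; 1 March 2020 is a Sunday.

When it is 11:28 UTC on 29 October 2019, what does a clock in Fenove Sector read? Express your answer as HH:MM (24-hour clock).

14:28

1 October 2019 is a Tuesday, so the first Sunday is October 6 and the fourth is October 27.
1 March 2020 is a Sunday, so the first Sunday is March 1.
At the standard offset (UTC+02:00), 11:28 UTC + 2h = 13:28 Fenove Sector standard time.
Daylight saving runs 27 October 2019 – 1 March 2020; the standard-time date in Fenove Sector, 29 October 2019, is inside that window, so Fenove Sector is at UTC+03:00.
11:28 UTC + 3h = 14:28 local.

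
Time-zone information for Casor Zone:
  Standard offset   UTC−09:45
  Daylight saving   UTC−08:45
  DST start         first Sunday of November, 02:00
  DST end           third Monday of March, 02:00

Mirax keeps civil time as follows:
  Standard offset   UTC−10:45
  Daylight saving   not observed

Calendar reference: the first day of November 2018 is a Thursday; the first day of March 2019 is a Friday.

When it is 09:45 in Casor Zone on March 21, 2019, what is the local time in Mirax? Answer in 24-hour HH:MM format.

1 November 2018 is a Thursday, so the first Sunday is November 4.
1 March 2019 is a Friday, so the first Monday is March 4 and the third is March 18.
Daylight saving runs 4 November 2018 – 18 March 2019; March 21, 2019 is outside that window, so Casor Zone is on standard time at UTC−09:45.
09:45 Casor Zone + 9h45m = 19:30 UTC.
Mirax has no daylight saving, so its offset is UTC−10:45 year-round.
19:30 UTC − 10h45m = 08:45 Mirax.

08:45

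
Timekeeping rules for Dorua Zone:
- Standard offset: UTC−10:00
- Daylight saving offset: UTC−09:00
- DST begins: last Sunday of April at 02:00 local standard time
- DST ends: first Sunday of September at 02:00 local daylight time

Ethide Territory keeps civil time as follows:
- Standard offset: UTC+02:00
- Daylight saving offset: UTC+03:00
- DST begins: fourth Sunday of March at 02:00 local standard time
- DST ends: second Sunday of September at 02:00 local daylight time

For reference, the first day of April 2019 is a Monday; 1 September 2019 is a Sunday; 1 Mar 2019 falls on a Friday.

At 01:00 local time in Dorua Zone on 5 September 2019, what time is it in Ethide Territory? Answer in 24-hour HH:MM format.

14:00

1 April 2019 is a Monday, so Sundays fall on 7, 14, 21, 28; the last is April 28.
1 September 2019 is a Sunday, so the first Sunday is September 1.
Daylight saving runs 28 April – 1 September; 5 September 2019 is outside that window, so Dorua Zone is on standard time at UTC−10:00.
01:00 Dorua Zone + 10h = 11:00 UTC.
1 March 2019 is a Friday, so the first Sunday is March 3 and the fourth is March 24.
1 September 2019 is a Sunday, so the first Sunday is September 1 and the second is September 8.
At the standard offset (UTC+02:00), 11:00 UTC + 2h = 13:00 Ethide Territory standard time.
The standard-time date in Ethide Territory, 5 September 2019, lies within the daylight-saving period (24 March – 8 September), so Ethide Territory is on daylight time, UTC+03:00.
11:00 UTC + 3h = 14:00 Ethide Territory.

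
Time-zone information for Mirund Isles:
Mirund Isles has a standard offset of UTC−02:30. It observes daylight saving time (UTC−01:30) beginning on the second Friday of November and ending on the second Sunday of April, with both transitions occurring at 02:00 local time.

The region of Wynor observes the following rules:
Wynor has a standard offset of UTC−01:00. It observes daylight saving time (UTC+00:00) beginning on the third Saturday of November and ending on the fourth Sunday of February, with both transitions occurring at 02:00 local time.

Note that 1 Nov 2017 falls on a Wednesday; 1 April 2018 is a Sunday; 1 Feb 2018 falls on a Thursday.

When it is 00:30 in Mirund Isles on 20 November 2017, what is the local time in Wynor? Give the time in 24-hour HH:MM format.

02:00

1 November 2017 is a Wednesday, so the first Friday is November 3 and the second is November 10.
1 April 2018 is a Sunday, so the first Sunday is April 1 and the second is April 8.
Daylight saving runs 10 November 2017 – 8 April 2018; 20 November 2017 is inside that window, so Mirund Isles is at UTC−01:30.
00:30 Mirund Isles + 1h30m = 02:00 UTC.
1 November 2017 is a Wednesday, so the first Saturday is November 4 and the third is November 18.
1 February 2018 is a Thursday, so the first Sunday is February 4 and the fourth is February 25.
At the standard offset (UTC−01:00), 02:00 UTC − 1h = 01:00 Wynor standard time.
The standard-time date in Wynor, 20 November 2017, lies within the daylight-saving period (18 November 2017 – 25 February 2018), so Wynor is on daylight time, UTC+00:00.
02:00 UTC + 0h = 02:00 Wynor.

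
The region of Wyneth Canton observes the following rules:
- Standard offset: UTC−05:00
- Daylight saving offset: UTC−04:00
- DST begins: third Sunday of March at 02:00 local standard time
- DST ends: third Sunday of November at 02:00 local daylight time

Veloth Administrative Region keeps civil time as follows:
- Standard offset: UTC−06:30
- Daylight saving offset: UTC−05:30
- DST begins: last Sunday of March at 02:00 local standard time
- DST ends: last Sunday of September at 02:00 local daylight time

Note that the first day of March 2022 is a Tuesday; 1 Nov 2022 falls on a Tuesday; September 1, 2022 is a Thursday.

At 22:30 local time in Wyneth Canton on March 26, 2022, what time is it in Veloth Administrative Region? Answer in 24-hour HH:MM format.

20:00

1 March 2022 is a Tuesday, so the first Sunday is March 6 and the third is March 20.
1 November 2022 is a Tuesday, so the first Sunday is November 6 and the third is November 20.
Daylight saving runs 20 March – 20 November; March 26, 2022 is inside that window, so Wyneth Canton is at UTC−04:00.
22:30 Wyneth Canton + 4h = 02:30 UTC (rolling into the next day, 27 March 2022).
1 March 2022 is a Tuesday, so Sundays fall on 6, 13, 20, 27; the last is March 27.
1 September 2022 is a Thursday, so Sundays fall on 4, 11, 18, 25; the last is September 25.
At the standard offset (UTC−06:30), 02:30 UTC − 6h30m = 20:00 Veloth Administrative Region standard time (rolling into the previous day, 26 March 2022).
The standard-time date in Veloth Administrative Region, March 26, 2022, is outside the daylight-saving period (27 March – 25 September), so Veloth Administrative Region is on standard time, UTC−06:30.
02:30 UTC − 6h30m = 20:00 Veloth Administrative Region (rolling into the previous day, 26 March 2022).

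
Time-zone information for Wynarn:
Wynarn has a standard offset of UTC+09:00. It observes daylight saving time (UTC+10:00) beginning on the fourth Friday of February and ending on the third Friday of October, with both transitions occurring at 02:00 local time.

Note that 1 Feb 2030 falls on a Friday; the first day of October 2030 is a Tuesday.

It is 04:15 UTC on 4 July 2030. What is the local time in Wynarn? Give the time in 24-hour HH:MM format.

1 February 2030 is a Friday, so the first Friday is February 1 and the fourth is February 22.
1 October 2030 is a Tuesday, so the first Friday is October 4 and the third is October 18.
At the standard offset (UTC+09:00), 04:15 UTC + 9h = 13:15 Wynarn standard time.
The standard-time date in Wynarn, 4 July 2030, falls between 22 February and 18 October, so daylight saving is in effect and Wynarn is at UTC+10:00.
04:15 UTC + 10h = 14:15 local.

14:15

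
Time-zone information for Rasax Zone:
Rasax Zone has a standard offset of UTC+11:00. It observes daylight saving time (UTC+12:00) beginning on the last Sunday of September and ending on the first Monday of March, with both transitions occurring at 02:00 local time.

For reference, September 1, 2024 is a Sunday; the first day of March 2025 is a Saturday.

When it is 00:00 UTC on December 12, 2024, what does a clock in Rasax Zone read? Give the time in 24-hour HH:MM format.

1 September 2024 is a Sunday, so Sundays fall on 1, 8, 15, 22, 29; the last is September 29.
1 March 2025 is a Saturday, so the first Monday is March 3.
At the standard offset (UTC+11:00), 00:00 UTC + 11h = 11:00 Rasax Zone standard time.
Daylight saving runs 29 September 2024 – 3 March 2025; the standard-time date in Rasax Zone, December 12, 2024, is inside that window, so Rasax Zone is at UTC+12:00.
00:00 UTC + 12h = 12:00 local.

12:00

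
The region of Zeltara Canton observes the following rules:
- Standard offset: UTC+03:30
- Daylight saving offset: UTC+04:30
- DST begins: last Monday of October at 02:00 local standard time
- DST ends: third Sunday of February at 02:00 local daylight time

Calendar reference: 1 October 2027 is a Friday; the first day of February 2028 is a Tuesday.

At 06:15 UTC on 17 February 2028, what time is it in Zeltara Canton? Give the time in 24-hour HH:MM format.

10:45

1 October 2027 is a Friday, so Mondays fall on 4, 11, 18, 25; the last is October 25.
1 February 2028 is a Tuesday, so the first Sunday is February 6 and the third is February 20.
At the standard offset (UTC+03:30), 06:15 UTC + 3h30m = 09:45 Zeltara Canton standard time.
The standard-time date in Zeltara Canton, 17 February 2028, lies within the daylight-saving period (25 October 2027 – 20 February 2028), so Zeltara Canton is on daylight time, UTC+04:30.
06:15 UTC + 4h30m = 10:45 local.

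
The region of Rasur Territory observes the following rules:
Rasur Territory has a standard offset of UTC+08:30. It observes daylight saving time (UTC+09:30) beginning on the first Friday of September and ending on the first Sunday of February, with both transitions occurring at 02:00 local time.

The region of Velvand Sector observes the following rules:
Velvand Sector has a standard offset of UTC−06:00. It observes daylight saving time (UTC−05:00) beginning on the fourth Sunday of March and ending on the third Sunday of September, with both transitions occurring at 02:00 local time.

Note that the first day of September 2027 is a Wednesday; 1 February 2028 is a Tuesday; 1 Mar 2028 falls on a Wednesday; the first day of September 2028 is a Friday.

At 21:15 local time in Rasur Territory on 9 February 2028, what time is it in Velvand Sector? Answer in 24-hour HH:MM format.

1 September 2027 is a Wednesday, so the first Friday is September 3.
1 February 2028 is a Tuesday, so the first Sunday is February 6.
Daylight saving runs 3 September 2027 – 6 February 2028; 9 February 2028 is outside that window, so Rasur Territory is on standard time at UTC+08:30.
21:15 Rasur Territory − 8h30m = 12:45 UTC.
1 March 2028 is a Wednesday, so the first Sunday is March 5 and the fourth is March 26.
1 September 2028 is a Friday, so the first Sunday is September 3 and the third is September 17.
At the standard offset (UTC−06:00), 12:45 UTC − 6h = 06:45 Velvand Sector standard time.
Daylight saving runs 26 March – 17 September; the standard-time date in Velvand Sector, 9 February 2028, is outside that window, so Velvand Sector is on standard time at UTC−06:00.
12:45 UTC − 6h = 06:45 Velvand Sector.

06:45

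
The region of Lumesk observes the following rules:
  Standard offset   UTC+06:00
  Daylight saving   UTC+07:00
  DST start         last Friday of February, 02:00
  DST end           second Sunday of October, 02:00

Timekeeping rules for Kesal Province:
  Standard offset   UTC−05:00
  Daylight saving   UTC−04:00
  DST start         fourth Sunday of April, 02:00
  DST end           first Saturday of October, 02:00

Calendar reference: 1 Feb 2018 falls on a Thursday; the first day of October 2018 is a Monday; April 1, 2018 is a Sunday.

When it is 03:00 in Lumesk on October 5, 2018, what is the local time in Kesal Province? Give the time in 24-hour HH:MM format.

16:00

1 February 2018 is a Thursday, so Fridays fall on 2, 9, 16, 23; the last is February 23.
1 October 2018 is a Monday, so the first Sunday is October 7 and the second is October 14.
October 5, 2018 lies within the daylight-saving period (23 February – 14 October), so Lumesk is on daylight time, UTC+07:00.
03:00 Lumesk − 7h = 20:00 UTC (rolling into the previous day, 4 October 2018).
1 April 2018 is a Sunday, so the first Sunday is April 1 and the fourth is April 22.
1 October 2018 is a Monday, so the first Saturday is October 6.
At the standard offset (UTC−05:00), 20:00 UTC − 5h = 15:00 Kesal Province standard time.
The standard-time date in Kesal Province, October 4, 2018, lies within the daylight-saving period (22 April – 6 October), so Kesal Province is on daylight time, UTC−04:00.
20:00 UTC − 4h = 16:00 Kesal Province.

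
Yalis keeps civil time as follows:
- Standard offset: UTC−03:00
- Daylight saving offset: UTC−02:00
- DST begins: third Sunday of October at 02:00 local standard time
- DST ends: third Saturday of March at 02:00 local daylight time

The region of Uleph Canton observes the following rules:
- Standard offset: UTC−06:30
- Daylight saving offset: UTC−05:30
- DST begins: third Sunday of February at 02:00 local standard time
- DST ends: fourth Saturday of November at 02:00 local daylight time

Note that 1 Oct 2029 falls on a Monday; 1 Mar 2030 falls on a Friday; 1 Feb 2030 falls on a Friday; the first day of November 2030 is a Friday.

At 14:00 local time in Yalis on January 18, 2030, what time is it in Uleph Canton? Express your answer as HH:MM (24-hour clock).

09:30

1 October 2029 is a Monday, so the first Sunday is October 7 and the third is October 21.
1 March 2030 is a Friday, so the first Saturday is March 2 and the third is March 16.
Daylight saving runs 21 October 2029 – 16 March 2030; January 18, 2030 is inside that window, so Yalis is at UTC−02:00.
14:00 Yalis + 2h = 16:00 UTC.
1 February 2030 is a Friday, so the first Sunday is February 3 and the third is February 17.
1 November 2030 is a Friday, so the first Saturday is November 2 and the fourth is November 23.
At the standard offset (UTC−06:30), 16:00 UTC − 6h30m = 09:30 Uleph Canton standard time.
The standard-time date in Uleph Canton, January 18, 2030, does not fall between 17 February and 23 November, so daylight saving is not in effect and Uleph Canton is at UTC−06:30.
16:00 UTC − 6h30m = 09:30 Uleph Canton.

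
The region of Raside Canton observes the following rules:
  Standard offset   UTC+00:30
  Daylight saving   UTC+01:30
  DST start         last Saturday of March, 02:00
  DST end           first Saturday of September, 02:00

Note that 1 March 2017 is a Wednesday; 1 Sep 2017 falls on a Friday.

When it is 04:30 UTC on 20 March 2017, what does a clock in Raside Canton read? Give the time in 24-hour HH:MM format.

05:00

1 March 2017 is a Wednesday, so Saturdays fall on 4, 11, 18, 25; the last is March 25.
1 September 2017 is a Friday, so the first Saturday is September 2.
At the standard offset (UTC+00:30), 04:30 UTC + 0h30m = 05:00 Raside Canton standard time.
Daylight saving runs 25 March – 2 September; the standard-time date in Raside Canton, 20 March 2017, is outside that window, so Raside Canton is on standard time at UTC+00:30.
04:30 UTC + 0h30m = 05:00 local.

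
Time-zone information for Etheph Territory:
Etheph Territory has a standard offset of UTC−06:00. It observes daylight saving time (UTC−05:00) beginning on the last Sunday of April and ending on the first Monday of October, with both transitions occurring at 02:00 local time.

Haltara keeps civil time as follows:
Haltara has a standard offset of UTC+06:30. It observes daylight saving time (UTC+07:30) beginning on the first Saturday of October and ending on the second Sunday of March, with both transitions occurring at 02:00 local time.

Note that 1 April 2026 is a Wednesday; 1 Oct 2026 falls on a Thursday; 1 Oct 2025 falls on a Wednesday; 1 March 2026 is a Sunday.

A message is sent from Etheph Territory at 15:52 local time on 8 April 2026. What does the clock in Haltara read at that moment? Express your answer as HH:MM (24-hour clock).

04:22

1 April 2026 is a Wednesday, so Sundays fall on 5, 12, 19, 26; the last is April 26.
1 October 2026 is a Thursday, so the first Monday is October 5.
8 April 2026 is outside the daylight-saving period (26 April – 5 October), so Etheph Territory is on standard time, UTC−06:00.
15:52 Etheph Territory + 6h = 21:52 UTC.
1 October 2025 is a Wednesday, so the first Saturday is October 4.
1 March 2026 is a Sunday, so the first Sunday is March 1 and the second is March 8.
At the standard offset (UTC+06:30), 21:52 UTC + 6h30m = 04:22 Haltara standard time (rolling into the next day, 9 April 2026).
The standard-time date in Haltara, 9 April 2026, does not fall between 4 October 2025 and 8 March 2026, so daylight saving is not in effect and Haltara is at UTC+06:30.
21:52 UTC + 6h30m = 04:22 Haltara (rolling into the next day, 9 April 2026).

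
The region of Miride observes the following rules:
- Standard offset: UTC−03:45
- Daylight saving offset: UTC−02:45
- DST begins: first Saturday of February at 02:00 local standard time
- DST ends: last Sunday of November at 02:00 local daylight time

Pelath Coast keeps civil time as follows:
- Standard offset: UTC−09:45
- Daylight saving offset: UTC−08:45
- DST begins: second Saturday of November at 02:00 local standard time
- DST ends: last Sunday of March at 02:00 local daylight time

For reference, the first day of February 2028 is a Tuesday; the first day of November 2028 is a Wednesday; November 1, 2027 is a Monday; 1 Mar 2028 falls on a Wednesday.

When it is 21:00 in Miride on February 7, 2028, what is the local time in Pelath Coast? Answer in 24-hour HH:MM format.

1 February 2028 is a Tuesday, so the first Saturday is February 5.
1 November 2028 is a Wednesday, so Sundays fall on 5, 12, 19, 26; the last is November 26.
Daylight saving runs 5 February – 26 November; February 7, 2028 is inside that window, so Miride is at UTC−02:45.
21:00 Miride + 2h45m = 23:45 UTC.
1 November 2027 is a Monday, so the first Saturday is November 6 and the second is November 13.
1 March 2028 is a Wednesday, so Sundays fall on 5, 12, 19, 26; the last is March 26.
At the standard offset (UTC−09:45), 23:45 UTC − 9h45m = 14:00 Pelath Coast standard time.
The standard-time date in Pelath Coast, February 7, 2028, falls between 13 November 2027 and 26 March 2028, so daylight saving is in effect and Pelath Coast is at UTC−08:45.
23:45 UTC − 8h45m = 15:00 Pelath Coast.

15:00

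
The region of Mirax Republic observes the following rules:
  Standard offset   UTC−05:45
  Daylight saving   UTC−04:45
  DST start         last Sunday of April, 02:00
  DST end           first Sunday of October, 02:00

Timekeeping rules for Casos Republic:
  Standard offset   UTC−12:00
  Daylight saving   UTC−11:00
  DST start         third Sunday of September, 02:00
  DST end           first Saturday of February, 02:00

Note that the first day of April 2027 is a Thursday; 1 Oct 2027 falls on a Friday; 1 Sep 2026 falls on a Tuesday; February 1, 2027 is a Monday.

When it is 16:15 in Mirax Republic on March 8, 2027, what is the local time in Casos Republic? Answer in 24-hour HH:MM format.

10:00

1 April 2027 is a Thursday, so Sundays fall on 4, 11, 18, 25; the last is April 25.
1 October 2027 is a Friday, so the first Sunday is October 3.
March 8, 2027 does not fall between 25 April and 3 October, so daylight saving is not in effect and Mirax Republic is at UTC−05:45.
16:15 Mirax Republic + 5h45m = 22:00 UTC.
1 September 2026 is a Tuesday, so the first Sunday is September 6 and the third is September 20.
1 February 2027 is a Monday, so the first Saturday is February 6.
At the standard offset (UTC−12:00), 22:00 UTC − 12h = 10:00 Casos Republic standard time.
Daylight saving runs 20 September 2026 – 6 February 2027; the standard-time date in Casos Republic, March 8, 2027, is outside that window, so Casos Republic is on standard time at UTC−12:00.
22:00 UTC − 12h = 10:00 Casos Republic.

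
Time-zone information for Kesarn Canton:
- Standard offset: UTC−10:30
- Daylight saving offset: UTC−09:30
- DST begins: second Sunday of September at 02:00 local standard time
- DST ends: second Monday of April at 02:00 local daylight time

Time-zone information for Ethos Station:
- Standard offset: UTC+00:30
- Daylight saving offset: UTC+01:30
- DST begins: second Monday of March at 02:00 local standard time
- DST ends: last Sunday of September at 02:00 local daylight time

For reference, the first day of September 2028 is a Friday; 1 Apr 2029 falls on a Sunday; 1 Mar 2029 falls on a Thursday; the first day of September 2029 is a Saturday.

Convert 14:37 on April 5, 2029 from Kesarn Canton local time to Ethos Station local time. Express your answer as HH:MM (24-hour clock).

1 September 2028 is a Friday, so the first Sunday is September 3 and the second is September 10.
1 April 2029 is a Sunday, so the first Monday is April 2 and the second is April 9.
April 5, 2029 lies within the daylight-saving period (10 September 2028 – 9 April 2029), so Kesarn Canton is on daylight time, UTC−09:30.
14:37 Kesarn Canton + 9h30m = 00:07 UTC (rolling into the next day, 6 April 2029).
1 March 2029 is a Thursday, so the first Monday is March 5 and the second is March 12.
1 September 2029 is a Saturday, so Sundays fall on 2, 9, 16, 23, 30; the last is September 30.
At the standard offset (UTC+00:30), 00:07 UTC + 0h30m = 00:37 Ethos Station standard time.
The standard-time date in Ethos Station, April 6, 2029, lies within the daylight-saving period (12 March – 30 September), so Ethos Station is on daylight time, UTC+01:30.
00:07 UTC + 1h30m = 01:37 Ethos Station.

01:37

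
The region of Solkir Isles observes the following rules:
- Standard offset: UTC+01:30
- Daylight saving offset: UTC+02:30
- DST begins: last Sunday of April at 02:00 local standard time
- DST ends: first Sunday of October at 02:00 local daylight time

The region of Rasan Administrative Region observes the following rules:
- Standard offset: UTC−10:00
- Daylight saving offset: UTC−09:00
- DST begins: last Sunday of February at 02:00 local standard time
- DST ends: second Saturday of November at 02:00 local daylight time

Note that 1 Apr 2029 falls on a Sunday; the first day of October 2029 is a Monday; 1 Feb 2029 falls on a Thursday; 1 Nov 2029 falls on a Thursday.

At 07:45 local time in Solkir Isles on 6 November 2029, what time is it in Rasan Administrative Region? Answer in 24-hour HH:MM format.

21:15

1 April 2029 is a Sunday, so Sundays fall on 1, 8, 15, 22, 29; the last is April 29.
1 October 2029 is a Monday, so the first Sunday is October 7.
Daylight saving runs 29 April – 7 October; 6 November 2029 is outside that window, so Solkir Isles is on standard time at UTC+01:30.
07:45 Solkir Isles − 1h30m = 06:15 UTC.
1 February 2029 is a Thursday, so Sundays fall on 4, 11, 18, 25; the last is February 25.
1 November 2029 is a Thursday, so the first Saturday is November 3 and the second is November 10.
At the standard offset (UTC−10:00), 06:15 UTC − 10h = 20:15 Rasan Administrative Region standard time (rolling into the previous day, 5 November 2029).
Daylight saving runs 25 February – 10 November; the standard-time date in Rasan Administrative Region, 5 November 2029, is inside that window, so Rasan Administrative Region is at UTC−09:00.
06:15 UTC − 9h = 21:15 Rasan Administrative Region (rolling into the previous day, 5 November 2029).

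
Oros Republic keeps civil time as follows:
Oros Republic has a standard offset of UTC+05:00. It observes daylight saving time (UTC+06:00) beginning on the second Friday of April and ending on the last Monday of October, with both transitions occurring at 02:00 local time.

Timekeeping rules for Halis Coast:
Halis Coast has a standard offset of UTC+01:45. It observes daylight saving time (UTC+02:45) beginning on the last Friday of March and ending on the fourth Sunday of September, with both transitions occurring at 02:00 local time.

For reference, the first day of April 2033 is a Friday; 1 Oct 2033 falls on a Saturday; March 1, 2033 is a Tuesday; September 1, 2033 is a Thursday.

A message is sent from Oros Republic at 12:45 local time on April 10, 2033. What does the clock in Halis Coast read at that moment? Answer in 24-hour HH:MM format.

1 April 2033 is a Friday, so the first Friday is April 1 and the second is April 8.
1 October 2033 is a Saturday, so Mondays fall on 3, 10, 17, 24, 31; the last is October 31.
April 10, 2033 falls between 8 April and 31 October, so daylight saving is in effect and Oros Republic is at UTC+06:00.
12:45 Oros Republic − 6h = 06:45 UTC.
1 March 2033 is a Tuesday, so Fridays fall on 4, 11, 18, 25; the last is March 25.
1 September 2033 is a Thursday, so the first Sunday is September 4 and the fourth is September 25.
At the standard offset (UTC+01:45), 06:45 UTC + 1h45m = 08:30 Halis Coast standard time.
Daylight saving runs 25 March – 25 September; the standard-time date in Halis Coast, April 10, 2033, is inside that window, so Halis Coast is at UTC+02:45.
06:45 UTC + 2h45m = 09:30 Halis Coast.

09:30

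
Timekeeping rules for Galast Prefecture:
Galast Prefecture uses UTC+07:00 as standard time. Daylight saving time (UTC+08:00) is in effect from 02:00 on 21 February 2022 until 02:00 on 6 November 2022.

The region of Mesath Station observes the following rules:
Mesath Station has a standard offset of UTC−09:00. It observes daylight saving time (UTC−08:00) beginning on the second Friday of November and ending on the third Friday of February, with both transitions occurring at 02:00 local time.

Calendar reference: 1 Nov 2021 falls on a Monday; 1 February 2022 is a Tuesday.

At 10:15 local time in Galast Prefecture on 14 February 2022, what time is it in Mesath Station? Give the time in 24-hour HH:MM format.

14 February 2022 is outside the daylight-saving period (21 February – 6 November), so Galast Prefecture is on standard time, UTC+07:00.
10:15 Galast Prefecture − 7h = 03:15 UTC.
1 November 2021 is a Monday, so the first Friday is November 5 and the second is November 12.
1 February 2022 is a Tuesday, so the first Friday is February 4 and the third is February 18.
At the standard offset (UTC−09:00), 03:15 UTC − 9h = 18:15 Mesath Station standard time (rolling into the previous day, 13 February 2022).
Daylight saving runs 12 November 2021 – 18 February 2022; the standard-time date in Mesath Station, 13 February 2022, is inside that window, so Mesath Station is at UTC−08:00.
03:15 UTC − 8h = 19:15 Mesath Station (rolling into the previous day, 13 February 2022).

19:15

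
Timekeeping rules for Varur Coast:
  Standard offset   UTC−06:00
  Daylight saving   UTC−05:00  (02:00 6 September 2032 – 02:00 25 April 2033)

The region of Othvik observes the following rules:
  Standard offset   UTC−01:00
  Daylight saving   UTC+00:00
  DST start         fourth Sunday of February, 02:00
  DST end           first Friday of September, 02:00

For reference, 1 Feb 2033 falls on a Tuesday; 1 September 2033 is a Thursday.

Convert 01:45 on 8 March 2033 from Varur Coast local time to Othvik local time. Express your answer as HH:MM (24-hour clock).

8 March 2033 lies within the daylight-saving period (6 September 2032 – 25 April 2033), so Varur Coast is on daylight time, UTC−05:00.
01:45 Varur Coast + 5h = 06:45 UTC.
1 February 2033 is a Tuesday, so the first Sunday is February 6 and the fourth is February 27.
1 September 2033 is a Thursday, so the first Friday is September 2.
At the standard offset (UTC−01:00), 06:45 UTC − 1h = 05:45 Othvik standard time.
The standard-time date in Othvik, 8 March 2033, lies within the daylight-saving period (27 February – 2 September), so Othvik is on daylight time, UTC+00:00.
06:45 UTC + 0h = 06:45 Othvik.

06:45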